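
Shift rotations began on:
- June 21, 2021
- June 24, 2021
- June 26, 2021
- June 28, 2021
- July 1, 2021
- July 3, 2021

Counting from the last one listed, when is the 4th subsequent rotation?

Every event lands on a Monday or Thursday or Saturday (gaps cycle 3, 2, 2, 3, 2).
So the schedule is: every Monday, Thursday and Saturday.
The following Monday is July 5, 2021.
Next Thursday: July 8, 2021.
The following Saturday is July 10, 2021.
The following Monday is July 12, 2021.

July 12, 2021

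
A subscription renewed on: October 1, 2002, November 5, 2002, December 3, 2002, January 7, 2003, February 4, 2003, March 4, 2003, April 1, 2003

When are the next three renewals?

All dates are Tuesdays, 35, 28, 35, 28, 28, 28 days apart.
Specifically, the 1st Tuesday of each month.
1st Tuesday of May 2003: May 6, 2003.
June 2003 — 1st Tuesday is June 3, 2003.
July 2003 — 1st Tuesday is July 1, 2003.

May 6, 2003; June 3, 2003; July 1, 2003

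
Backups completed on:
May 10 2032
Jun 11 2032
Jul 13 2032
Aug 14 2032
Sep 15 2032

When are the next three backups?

Oct 17 2032, Nov 18 2032, Dec 20 2032

The spacing is 32, 32, 32, 32 days — always 32 days.
Sep 15 2032 + 32 days = Oct 17 2032.
Oct 17 2032 + 32 days = Nov 18 2032.
Nov 18 2032 + 32 days = Dec 20 2032.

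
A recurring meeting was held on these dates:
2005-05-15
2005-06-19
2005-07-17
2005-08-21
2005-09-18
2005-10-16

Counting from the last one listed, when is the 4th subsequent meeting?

These are Sundays at 28- or 35-day spacing (35, 28, 35, 28, 28).
The pattern: 3rd Sunday of the month.
November 2005 — 3rd Sunday is 2005-11-20.
3rd Sunday of December 2005: 2005-12-18.
3rd Sunday of January 2006: 2006-01-15.
3rd Sunday of February 2006: 2006-02-19.

2006-02-19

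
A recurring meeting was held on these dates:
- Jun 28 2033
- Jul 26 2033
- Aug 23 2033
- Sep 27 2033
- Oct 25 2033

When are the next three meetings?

All dates are Tuesdays, 28, 28, 35, 28 days apart.
Specifically, the 4th Tuesday of each month.
November 2033 — 4th Tuesday is Nov 22 2033.
4th Tuesday of December 2033: Dec 27 2033.
4th Tuesday of January 2034: Jan 24 2034.

Nov 22 2033, Dec 27 2033, Jan 24 2034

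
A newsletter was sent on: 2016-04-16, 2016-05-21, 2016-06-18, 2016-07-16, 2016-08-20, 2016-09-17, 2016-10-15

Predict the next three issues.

These are Saturdays at 28- or 35-day spacing (35, 28, 28, 35, 28, 28).
The pattern: 3rd Saturday of the month.
November 2016 — 3rd Saturday is 2016-11-19.
December 2016 — 3rd Saturday is 2016-12-17.
January 2017 — 3rd Saturday is 2017-01-21.

2016-11-19, 2016-12-17, 2017-01-21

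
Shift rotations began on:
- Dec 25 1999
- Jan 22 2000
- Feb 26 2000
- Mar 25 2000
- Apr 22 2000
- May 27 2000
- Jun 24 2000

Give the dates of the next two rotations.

These are Saturdays at 28- or 35-day spacing (28, 35, 28, 28, 35, 28).
The pattern: 4th Saturday of the month.
4th Saturday of July 2000: Jul 22 2000.
4th Saturday of August 2000: Aug 26 2000.

Jul 22 2000, Aug 26 2000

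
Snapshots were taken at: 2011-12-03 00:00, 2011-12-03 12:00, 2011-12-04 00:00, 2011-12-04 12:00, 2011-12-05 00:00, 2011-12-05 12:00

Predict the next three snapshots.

2011-12-06 00:00, 2011-12-06 12:00, 2011-12-07 00:00

Gaps: 12, 12, 12, 12, 12 hours — each event is 12 hours after the previous one.
2011-12-05 12:00 + 12 h = 2011-12-06 00:00.
2011-12-06 00:00 + 12 h = 2011-12-06 12:00.
2011-12-06 12:00 + 12 h = 2011-12-07 00:00.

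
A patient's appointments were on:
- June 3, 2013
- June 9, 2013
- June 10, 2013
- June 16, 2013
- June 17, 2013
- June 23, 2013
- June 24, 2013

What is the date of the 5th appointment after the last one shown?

July 14, 2013

Every event lands on a Monday or Sunday (gaps cycle 6, 1, 6, 1, 6, 1).
So the schedule is: every Monday and Sunday.
The following Sunday is June 30, 2013.
The following Monday is July 1, 2013.
Next Sunday: July 7, 2013.
The following Monday is July 8, 2013.
Next Sunday: July 14, 2013.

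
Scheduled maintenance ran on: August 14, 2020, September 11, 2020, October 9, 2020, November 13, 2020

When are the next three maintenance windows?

Gaps: 28, 28, 35 days — a mix of 28 and 35. Every date is a Friday.
Each is the 2nd Friday of its month.
December 2020 — 2nd Friday is December 11, 2020.
2nd Friday of January 2021: January 8, 2021.
2nd Friday of February 2021: February 12, 2021.

December 11, 2020; January 8, 2021; February 12, 2021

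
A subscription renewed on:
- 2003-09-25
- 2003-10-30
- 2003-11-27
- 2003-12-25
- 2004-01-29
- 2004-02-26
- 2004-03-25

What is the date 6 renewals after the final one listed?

All Thursdays; the gaps (35, 28, 28, 35, 28, 28) vary with month length.
This is the last Thursday of each month.
Last Thursday of April 2004: 2004-04-29.
Last Thursday of May 2004: 2004-05-27.
June 2004 ends with Thursday 2004-06-24.
July 2004 ends with Thursday 2004-07-29.
Last Thursday of August 2004: 2004-08-26.
Last Thursday of September 2004: 2004-09-30.

2004-09-30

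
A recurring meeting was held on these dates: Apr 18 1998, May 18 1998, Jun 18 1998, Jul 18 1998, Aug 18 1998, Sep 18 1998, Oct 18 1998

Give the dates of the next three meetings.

Gaps: 30, 31, 30, 31, 31, 30 days — not constant. Every event is on the 18th of the month.
Pattern: the 18th of each month.
Next: November 1998 → Nov 18 1998.
December 1998: Dec 18 1998.
January 1999: Jan 18 1999.

Nov 18 1998, Dec 18 1998, Jan 18 1999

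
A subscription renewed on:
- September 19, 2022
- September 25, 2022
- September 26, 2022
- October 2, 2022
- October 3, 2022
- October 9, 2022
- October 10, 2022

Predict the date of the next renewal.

Gaps: 6, 1, 6, 1, 6, 1 days — not constant, but cyclic with period 2.
The events fall on every Monday and Sunday.
Next Sunday: October 16, 2022.

October 16, 2022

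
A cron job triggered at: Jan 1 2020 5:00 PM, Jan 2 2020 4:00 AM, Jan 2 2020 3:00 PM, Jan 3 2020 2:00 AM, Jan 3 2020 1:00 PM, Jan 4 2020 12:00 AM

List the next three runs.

Jan 4 2020 11:00 AM, Jan 4 2020 10:00 PM, Jan 5 2020 9:00 AM

The interval is a steady 11 hours (11, 11, 11, 11, 11).
Jan 4 2020 12:00 AM + 11 h = Jan 4 2020 11:00 AM.
Jan 4 2020 11:00 AM + 11 h = Jan 4 2020 10:00 PM.
Jan 4 2020 10:00 PM + 11 h = Jan 5 2020 9:00 AM.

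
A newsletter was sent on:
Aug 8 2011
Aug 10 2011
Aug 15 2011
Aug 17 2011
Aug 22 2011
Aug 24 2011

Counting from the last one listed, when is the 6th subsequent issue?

Every event lands on a Monday or Wednesday (gaps cycle 2, 5, 2, 5, 2).
So the schedule is: every Monday and Wednesday.
Next Monday: Aug 29 2011.
The following Wednesday is Aug 31 2011.
The following Monday is Sep 5 2011.
Next Wednesday: Sep 7 2011.
Next Monday: Sep 12 2011.
The following Wednesday is Sep 14 2011.

Sep 14 2011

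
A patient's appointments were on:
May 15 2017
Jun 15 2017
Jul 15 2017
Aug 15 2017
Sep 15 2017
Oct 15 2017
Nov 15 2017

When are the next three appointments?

Gaps: 31, 30, 31, 31, 30, 31 days — not constant. Every event is on the 15th of the month.
Pattern: the 15th of each month.
Next: December 2017 → Dec 15 2017.
January 2018: Jan 15 2018.
February 2018: Feb 15 2018.

Dec 15 2017, Jan 15 2018, Feb 15 2018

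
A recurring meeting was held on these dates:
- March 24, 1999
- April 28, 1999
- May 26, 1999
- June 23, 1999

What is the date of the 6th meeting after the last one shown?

December 22, 1999

These are Wednesdays at 28- or 35-day spacing (35, 28, 28).
The pattern: 4th Wednesday of the month.
4th Wednesday of July 1999: July 28, 1999.
August 1999 — 4th Wednesday is August 25, 1999.
September 1999 — 4th Wednesday is September 22, 1999.
October 1999 — 4th Wednesday is October 27, 1999.
4th Wednesday of November 1999: November 24, 1999.
December 1999 — 4th Wednesday is December 22, 1999.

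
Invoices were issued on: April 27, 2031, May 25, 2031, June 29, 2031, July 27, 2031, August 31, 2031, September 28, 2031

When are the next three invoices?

October 26, 2031; November 30, 2031; December 28, 2031

All Sundays; the gaps (28, 35, 28, 35, 28) vary with month length.
This is the last Sunday of each month.
October 2031 ends with Sunday October 26, 2031.
Last Sunday of November 2031: November 30, 2031.
December 2031 ends with Sunday December 28, 2031.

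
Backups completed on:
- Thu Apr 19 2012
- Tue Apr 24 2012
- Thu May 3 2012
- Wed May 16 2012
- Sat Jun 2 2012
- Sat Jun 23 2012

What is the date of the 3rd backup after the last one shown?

The spacing grows by 4 each time: 5, 9, 13, 17, 21 days.
Next gap: 25 days. Sat Jun 23 2012 + 25 days = Wed Jul 18 2012.
Next gap: 29 days. Wed Jul 18 2012 + 29 days = Thu Aug 16 2012.
Next gap: 33 days. Thu Aug 16 2012 + 33 days = Tue Sep 18 2012.

Tue Sep 18 2012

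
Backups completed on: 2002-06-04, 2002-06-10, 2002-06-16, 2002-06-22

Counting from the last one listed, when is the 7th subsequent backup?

2002-08-03

The spacing is 6, 6, 6 days — always 6 days.
2002-06-22 + 6 days = 2002-06-28.
2002-06-28 + 6 days = 2002-07-04.
2002-07-04 + 6 days = 2002-07-10.
2002-07-10 + 6 days = 2002-07-16.
2002-07-16 + 6 days = 2002-07-22.
2002-07-22 + 6 days = 2002-07-28.
2002-07-28 + 6 days = 2002-08-03.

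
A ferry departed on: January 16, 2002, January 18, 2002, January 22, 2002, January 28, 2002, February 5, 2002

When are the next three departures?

Intervals are 2, 4, 6, 8 days — an arithmetic progression with common difference 2.
Next gap: 10 days. February 5, 2002 + 10 days = February 15, 2002.
Next gap: 12 days. February 15, 2002 + 12 days = February 27, 2002.
Next gap: 14 days. February 27, 2002 + 14 days = March 13, 2002.

February 15, 2002; February 27, 2002; March 13, 2002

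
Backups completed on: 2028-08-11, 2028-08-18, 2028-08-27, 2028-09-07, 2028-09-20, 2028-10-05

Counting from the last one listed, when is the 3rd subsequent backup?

The spacing grows by 2 each time: 7, 9, 11, 13, 15 days.
Next gap: 17 days. 2028-10-05 + 17 days = 2028-10-22.
Next gap: 19 days. 2028-10-22 + 19 days = 2028-11-10.
Next gap: 21 days. 2028-11-10 + 21 days = 2028-12-01.

2028-12-01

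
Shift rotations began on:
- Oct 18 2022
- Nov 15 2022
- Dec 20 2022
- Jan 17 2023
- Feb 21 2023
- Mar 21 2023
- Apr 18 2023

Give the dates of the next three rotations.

These are Tuesdays at 28- or 35-day spacing (28, 35, 28, 35, 28, 28).
The pattern: 3rd Tuesday of the month.
3rd Tuesday of May 2023: May 16 2023.
3rd Tuesday of June 2023: Jun 20 2023.
July 2023 — 3rd Tuesday is Jul 18 2023.

May 16 2023, Jun 20 2023, Jul 18 2023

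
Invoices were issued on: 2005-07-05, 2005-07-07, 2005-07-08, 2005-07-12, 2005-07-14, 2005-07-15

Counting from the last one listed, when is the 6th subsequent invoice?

2005-07-29

The gap pattern 2, 1, 4, 2, 1 repeats every 3 events.
These are the Tuesdays, Thursdays and Fridays of each week.
Next Tuesday: 2005-07-19.
Next Thursday: 2005-07-21.
Next Friday: 2005-07-22.
The following Tuesday is 2005-07-26.
The following Thursday is 2005-07-28.
The following Friday is 2005-07-29.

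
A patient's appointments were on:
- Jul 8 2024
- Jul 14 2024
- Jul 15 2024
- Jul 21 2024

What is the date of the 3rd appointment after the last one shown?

Gaps: 6, 1, 6 days — not constant, but cyclic with period 2.
The events fall on every Monday and Sunday.
The following Monday is Jul 22 2024.
The following Sunday is Jul 28 2024.
Next Monday: Jul 29 2024.

Jul 29 2024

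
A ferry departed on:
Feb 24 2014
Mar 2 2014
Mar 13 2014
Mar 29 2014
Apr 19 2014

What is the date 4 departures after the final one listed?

The spacing grows by 5 each time: 6, 11, 16, 21 days.
Next gap: 26 days. Apr 19 2014 + 26 days = May 15 2014.
Next gap: 31 days. May 15 2014 + 31 days = Jun 15 2014.
Next gap: 36 days. Jun 15 2014 + 36 days = Jul 21 2014.
Next gap: 41 days. Jul 21 2014 + 41 days = Aug 31 2014.

Aug 31 2014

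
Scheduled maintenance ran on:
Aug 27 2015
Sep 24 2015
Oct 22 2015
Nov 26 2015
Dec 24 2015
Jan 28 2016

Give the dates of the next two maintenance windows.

Feb 25 2016, Mar 24 2016

These are Thursdays at 28- or 35-day spacing (28, 28, 35, 28, 35).
The pattern: 4th Thursday of the month.
4th Thursday of February 2016: Feb 25 2016.
4th Thursday of March 2016: Mar 24 2016.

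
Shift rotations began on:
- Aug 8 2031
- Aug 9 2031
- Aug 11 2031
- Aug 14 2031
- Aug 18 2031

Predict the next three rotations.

Aug 23 2031, Aug 29 2031, Sep 5 2031

Gaps: 1, 2, 3, 4 days — each gap is 1 larger than the previous one.
Next gap: 5 days. Aug 18 2031 + 5 days = Aug 23 2031.
Next gap: 6 days. Aug 23 2031 + 6 days = Aug 29 2031.
Next gap: 7 days. Aug 29 2031 + 7 days = Sep 5 2031.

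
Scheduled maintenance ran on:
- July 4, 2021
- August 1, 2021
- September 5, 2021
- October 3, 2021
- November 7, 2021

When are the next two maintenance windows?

December 5, 2021; January 2, 2022

Gaps: 28, 35, 28, 35 days — a mix of 28 and 35. Every date is a Sunday.
Each is the 1st Sunday of its month.
1st Sunday of December 2021: December 5, 2021.
1st Sunday of January 2022: January 2, 2022.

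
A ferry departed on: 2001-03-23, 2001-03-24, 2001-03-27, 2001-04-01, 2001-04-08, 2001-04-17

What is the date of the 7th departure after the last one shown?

The spacing grows by 2 each time: 1, 3, 5, 7, 9 days.
Next gap: 11 days. 2001-04-17 + 11 days = 2001-04-28.
Next gap: 13 days. 2001-04-28 + 13 days = 2001-05-11.
Next gap: 15 days. 2001-05-11 + 15 days = 2001-05-26.
Next gap: 17 days. 2001-05-26 + 17 days = 2001-06-12.
Next gap: 19 days. 2001-06-12 + 19 days = 2001-07-01.
Next gap: 21 days. 2001-07-01 + 21 days = 2001-07-22.
Next gap: 23 days. 2001-07-22 + 23 days = 2001-08-14.

2001-08-14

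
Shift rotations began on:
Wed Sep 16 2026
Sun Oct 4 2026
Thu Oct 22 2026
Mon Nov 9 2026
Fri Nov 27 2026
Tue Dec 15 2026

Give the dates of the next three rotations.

Gaps between consecutive events: 18, 18, 18, 18, 18 days — a constant 18-day interval.
Tue Dec 15 2026 + 18 days = Sat Jan 2 2027.
Sat Jan 2 2027 + 18 days = Wed Jan 20 2027.
Wed Jan 20 2027 + 18 days = Sun Feb 7 2027.

Sat Jan 2 2027, Wed Jan 20 2027, Sun Feb 7 2027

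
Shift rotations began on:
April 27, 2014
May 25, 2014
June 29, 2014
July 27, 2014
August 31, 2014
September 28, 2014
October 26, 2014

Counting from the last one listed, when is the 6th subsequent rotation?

April 26, 2015

All Sundays; the gaps (28, 35, 28, 35, 28, 28) vary with month length.
This is the last Sunday of each month.
Last Sunday of November 2014: November 30, 2014.
Last Sunday of December 2014: December 28, 2014.
January 2015 ends with Sunday January 25, 2015.
Last Sunday of February 2015: February 22, 2015.
Last Sunday of March 2015: March 29, 2015.
April 2015 ends with Sunday April 26, 2015.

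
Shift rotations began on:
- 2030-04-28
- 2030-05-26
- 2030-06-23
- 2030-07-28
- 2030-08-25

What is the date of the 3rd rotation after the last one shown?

All dates are Sundays, 28, 28, 35, 28 days apart.
Specifically, the 4th Sunday of each month.
September 2030 — 4th Sunday is 2030-09-22.
4th Sunday of October 2030: 2030-10-27.
November 2030 — 4th Sunday is 2030-11-24.

2030-11-24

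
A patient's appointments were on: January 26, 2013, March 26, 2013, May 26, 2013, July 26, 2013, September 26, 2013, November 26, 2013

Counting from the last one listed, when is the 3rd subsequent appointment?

May 26, 2014

Gaps: 59, 61, 61, 62, 61 days — not constant. Every event is on the 26th of the month.
Pattern: the 26th of every 2 months.
Next: January 2014 → January 26, 2014.
March 2014: March 26, 2014.
May 2014: May 26, 2014.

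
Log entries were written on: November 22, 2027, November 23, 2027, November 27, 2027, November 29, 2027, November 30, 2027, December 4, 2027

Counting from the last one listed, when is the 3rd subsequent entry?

Every event lands on a Monday or Tuesday or Saturday (gaps cycle 1, 4, 2, 1, 4).
So the schedule is: every Monday, Tuesday and Saturday.
Next Monday: December 6, 2027.
Next Tuesday: December 7, 2027.
Next Saturday: December 11, 2027.

December 11, 2027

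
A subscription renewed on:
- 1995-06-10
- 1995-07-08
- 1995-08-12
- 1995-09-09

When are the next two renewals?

1995-10-14, 1995-11-11

Gaps: 28, 35, 28 days — a mix of 28 and 35. Every date is a Saturday.
Each is the 2nd Saturday of its month.
October 1995 — 2nd Saturday is 1995-10-14.
2nd Saturday of November 1995: 1995-11-11.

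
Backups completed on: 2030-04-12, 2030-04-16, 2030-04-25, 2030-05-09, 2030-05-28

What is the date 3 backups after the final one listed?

The spacing grows by 5 each time: 4, 9, 14, 19 days.
Next gap: 24 days. 2030-05-28 + 24 days = 2030-06-21.
Next gap: 29 days. 2030-06-21 + 29 days = 2030-07-20.
Next gap: 34 days. 2030-07-20 + 34 days = 2030-08-23.

2030-08-23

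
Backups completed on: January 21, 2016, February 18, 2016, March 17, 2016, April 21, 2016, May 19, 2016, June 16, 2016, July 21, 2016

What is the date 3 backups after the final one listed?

October 20, 2016

All dates are Thursdays, 28, 28, 35, 28, 28, 35 days apart.
Specifically, the 3rd Thursday of each month.
3rd Thursday of August 2016: August 18, 2016.
3rd Thursday of September 2016: September 15, 2016.
October 2016 — 3rd Thursday is October 20, 2016.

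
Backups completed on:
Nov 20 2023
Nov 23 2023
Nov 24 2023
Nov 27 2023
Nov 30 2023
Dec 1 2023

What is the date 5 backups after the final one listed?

Dec 14 2023

The gap pattern 3, 1, 3, 3, 1 repeats every 3 events.
These are the Mondays, Thursdays and Fridays of each week.
Next Monday: Dec 4 2023.
The following Thursday is Dec 7 2023.
Next Friday: Dec 8 2023.
Next Monday: Dec 11 2023.
The following Thursday is Dec 14 2023.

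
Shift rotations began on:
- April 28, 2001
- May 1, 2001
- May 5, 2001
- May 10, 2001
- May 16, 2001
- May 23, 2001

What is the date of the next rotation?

May 31, 2001

The spacing grows by 1 each time: 3, 4, 5, 6, 7 days.
Next gap: 8 days. May 23, 2001 + 8 days = May 31, 2001.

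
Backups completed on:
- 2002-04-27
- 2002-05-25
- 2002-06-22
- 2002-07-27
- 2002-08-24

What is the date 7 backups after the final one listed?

All dates are Saturdays, 28, 28, 35, 28 days apart.
Specifically, the 4th Saturday of each month.
4th Saturday of September 2002: 2002-09-28.
4th Saturday of October 2002: 2002-10-26.
4th Saturday of November 2002: 2002-11-23.
4th Saturday of December 2002: 2002-12-28.
4th Saturday of January 2003: 2003-01-25.
4th Saturday of February 2003: 2003-02-22.
March 2003 — 4th Saturday is 2003-03-22.

2003-03-22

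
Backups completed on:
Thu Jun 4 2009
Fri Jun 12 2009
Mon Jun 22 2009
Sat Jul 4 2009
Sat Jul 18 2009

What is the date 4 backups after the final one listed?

Fri Oct 2 2009

Gaps: 8, 10, 12, 14 days — each gap is 2 larger than the previous one.
Next gap: 16 days. Sat Jul 18 2009 + 16 days = Mon Aug 3 2009.
Next gap: 18 days. Mon Aug 3 2009 + 18 days = Fri Aug 21 2009.
Next gap: 20 days. Fri Aug 21 2009 + 20 days = Thu Sep 10 2009.
Next gap: 22 days. Thu Sep 10 2009 + 22 days = Fri Oct 2 2009.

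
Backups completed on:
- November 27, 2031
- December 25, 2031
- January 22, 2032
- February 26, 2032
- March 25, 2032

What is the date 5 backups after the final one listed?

August 26, 2032

These are Thursdays at 28- or 35-day spacing (28, 28, 35, 28).
The pattern: 4th Thursday of the month.
April 2032 — 4th Thursday is April 22, 2032.
4th Thursday of May 2032: May 27, 2032.
June 2032 — 4th Thursday is June 24, 2032.
July 2032 — 4th Thursday is July 22, 2032.
4th Thursday of August 2032: August 26, 2032.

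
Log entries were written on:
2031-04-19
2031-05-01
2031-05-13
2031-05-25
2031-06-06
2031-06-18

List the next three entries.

2031-06-30, 2031-07-12, 2031-07-24

Gaps between consecutive events: 12, 12, 12, 12, 12 days — a constant 12-day interval.
2031-06-18 + 12 days = 2031-06-30.
2031-06-30 + 12 days = 2031-07-12.
2031-07-12 + 12 days = 2031-07-24.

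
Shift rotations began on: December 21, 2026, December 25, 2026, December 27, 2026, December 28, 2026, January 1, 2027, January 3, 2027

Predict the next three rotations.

Gaps: 4, 2, 1, 4, 2 days — not constant, but cyclic with period 3.
The events fall on every Monday, Friday and Sunday.
Next Monday: January 4, 2027.
Next Friday: January 8, 2027.
Next Sunday: January 10, 2027.

January 4, 2027; January 8, 2027; January 10, 2027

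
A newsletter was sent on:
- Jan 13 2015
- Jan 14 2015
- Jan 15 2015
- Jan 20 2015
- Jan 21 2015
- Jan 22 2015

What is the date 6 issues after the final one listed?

The gap pattern 1, 1, 5, 1, 1 repeats every 3 events.
These are the Tuesdays, Wednesdays and Thursdays of each week.
Next Tuesday: Jan 27 2015.
Next Wednesday: Jan 28 2015.
Next Thursday: Jan 29 2015.
The following Tuesday is Feb 3 2015.
The following Wednesday is Feb 4 2015.
The following Thursday is Feb 5 2015.

Feb 5 2015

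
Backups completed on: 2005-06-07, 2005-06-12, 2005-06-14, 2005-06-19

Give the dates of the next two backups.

Every event lands on a Tuesday or Sunday (gaps cycle 5, 2, 5).
So the schedule is: every Tuesday and Sunday.
The following Tuesday is 2005-06-21.
Next Sunday: 2005-06-26.

2005-06-21, 2005-06-26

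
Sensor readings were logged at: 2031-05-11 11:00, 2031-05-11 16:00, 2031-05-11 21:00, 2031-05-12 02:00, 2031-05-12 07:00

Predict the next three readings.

2031-05-12 12:00, 2031-05-12 17:00, 2031-05-12 22:00

The interval is a steady 5 hours (5, 5, 5, 5).
2031-05-12 07:00 + 5 h = 2031-05-12 12:00.
2031-05-12 12:00 + 5 h = 2031-05-12 17:00.
2031-05-12 17:00 + 5 h = 2031-05-12 22:00.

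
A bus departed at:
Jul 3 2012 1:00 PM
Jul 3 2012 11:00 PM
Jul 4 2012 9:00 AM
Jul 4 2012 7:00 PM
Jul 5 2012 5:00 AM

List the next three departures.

Jul 5 2012 3:00 PM, Jul 6 2012 1:00 AM, Jul 6 2012 11:00 AM

Gaps: 10, 10, 10, 10 hours — each event is 10 hours after the previous one.
Jul 5 2012 5:00 AM + 10 h = Jul 5 2012 3:00 PM.
Jul 5 2012 3:00 PM + 10 h = Jul 6 2012 1:00 AM.
Jul 6 2012 1:00 AM + 10 h = Jul 6 2012 11:00 AM.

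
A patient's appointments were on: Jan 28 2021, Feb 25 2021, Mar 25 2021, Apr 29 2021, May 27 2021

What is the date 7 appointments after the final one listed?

Dec 30 2021

Every date is a Thursday; gaps 28, 28, 35, 28 days.
Each is the last Thursday of its month (at least one falls on the 29th or later, ruling out '4th Thursday').
Last Thursday of June 2021: Jun 24 2021.
July 2021 ends with Thursday Jul 29 2021.
Last Thursday of August 2021: Aug 26 2021.
September 2021 ends with Thursday Sep 30 2021.
Last Thursday of October 2021: Oct 28 2021.
Last Thursday of November 2021: Nov 25 2021.
December 2021 ends with Thursday Dec 30 2021.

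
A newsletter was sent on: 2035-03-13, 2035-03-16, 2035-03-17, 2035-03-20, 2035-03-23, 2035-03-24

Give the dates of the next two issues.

Gaps: 3, 1, 3, 3, 1 days — not constant, but cyclic with period 3.
The events fall on every Tuesday, Friday and Saturday.
Next Tuesday: 2035-03-27.
Next Friday: 2035-03-30.

2035-03-27, 2035-03-30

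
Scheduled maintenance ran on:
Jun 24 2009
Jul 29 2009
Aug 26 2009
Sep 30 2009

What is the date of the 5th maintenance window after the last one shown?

Feb 24 2010

Every date is a Wednesday; gaps 35, 28, 35 days.
Each is the last Wednesday of its month (at least one falls on the 29th or later, ruling out '4th Wednesday').
Last Wednesday of October 2009: Oct 28 2009.
Last Wednesday of November 2009: Nov 25 2009.
December 2009 ends with Wednesday Dec 30 2009.
January 2010 ends with Wednesday Jan 27 2010.
Last Wednesday of February 2010: Feb 24 2010.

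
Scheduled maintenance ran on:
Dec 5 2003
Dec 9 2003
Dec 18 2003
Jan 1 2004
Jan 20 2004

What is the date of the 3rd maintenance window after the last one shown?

Gaps: 4, 9, 14, 19 days — each gap is 5 larger than the previous one.
Next gap: 24 days. Jan 20 2004 + 24 days = Feb 13 2004.
Next gap: 29 days. Feb 13 2004 + 29 days = Mar 13 2004.
Next gap: 34 days. Mar 13 2004 + 34 days = Apr 16 2004.

Apr 16 2004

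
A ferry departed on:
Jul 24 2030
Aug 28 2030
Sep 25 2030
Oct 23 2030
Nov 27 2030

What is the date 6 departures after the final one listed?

All dates are Wednesdays, 35, 28, 28, 35 days apart.
Specifically, the 4th Wednesday of each month.
4th Wednesday of December 2030: Dec 25 2030.
4th Wednesday of January 2031: Jan 22 2031.
February 2031 — 4th Wednesday is Feb 26 2031.
March 2031 — 4th Wednesday is Mar 26 2031.
4th Wednesday of April 2031: Apr 23 2031.
4th Wednesday of May 2031: May 28 2031.

May 28 2031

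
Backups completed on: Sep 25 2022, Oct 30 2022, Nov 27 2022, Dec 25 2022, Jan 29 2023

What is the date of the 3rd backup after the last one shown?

Apr 30 2023

All Sundays; the gaps (35, 28, 28, 35) vary with month length.
This is the last Sunday of each month.
February 2023 ends with Sunday Feb 26 2023.
Last Sunday of March 2023: Mar 26 2023.
April 2023 ends with Sunday Apr 30 2023.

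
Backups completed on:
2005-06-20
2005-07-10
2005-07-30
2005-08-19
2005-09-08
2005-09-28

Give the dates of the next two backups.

The spacing is 20, 20, 20, 20, 20 days — always 20 days.
2005-09-28 + 20 days = 2005-10-18.
2005-10-18 + 20 days = 2005-11-07.

2005-10-18, 2005-11-07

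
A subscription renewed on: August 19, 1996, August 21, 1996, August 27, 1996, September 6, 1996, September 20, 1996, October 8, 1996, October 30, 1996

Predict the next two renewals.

November 25, 1996; December 25, 1996

Intervals are 2, 6, 10, 14, 18, 22 days — an arithmetic progression with common difference 4.
Next gap: 26 days. October 30, 1996 + 26 days = November 25, 1996.
Next gap: 30 days. November 25, 1996 + 30 days = December 25, 1996.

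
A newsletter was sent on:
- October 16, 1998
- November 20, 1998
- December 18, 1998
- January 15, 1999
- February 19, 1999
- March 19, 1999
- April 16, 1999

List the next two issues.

May 21, 1999; June 18, 1999

Gaps: 35, 28, 28, 35, 28, 28 days — a mix of 28 and 35. Every date is a Friday.
Each is the 3rd Friday of its month.
May 1999 — 3rd Friday is May 21, 1999.
June 1999 — 3rd Friday is June 18, 1999.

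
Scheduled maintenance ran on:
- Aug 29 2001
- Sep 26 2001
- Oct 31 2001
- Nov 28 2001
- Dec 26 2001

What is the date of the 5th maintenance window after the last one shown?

May 29 2002

These are Wednesdays with 28, 35, 28, 28-day gaps.
Each is the final Wednesday of its month — Aug 29 2001 is past the 28th, so '4th Wednesday' doesn't fit.
January 2002 ends with Wednesday Jan 30 2002.
Last Wednesday of February 2002: Feb 27 2002.
March 2002 ends with Wednesday Mar 27 2002.
April 2002 ends with Wednesday Apr 24 2002.
May 2002 ends with Wednesday May 29 2002.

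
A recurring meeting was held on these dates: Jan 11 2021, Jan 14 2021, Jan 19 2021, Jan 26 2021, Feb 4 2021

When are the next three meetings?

Intervals are 3, 5, 7, 9 days — an arithmetic progression with common difference 2.
Next gap: 11 days. Feb 4 2021 + 11 days = Feb 15 2021.
Next gap: 13 days. Feb 15 2021 + 13 days = Feb 28 2021.
Next gap: 15 days. Feb 28 2021 + 15 days = Mar 15 2021.

Feb 15 2021, Feb 28 2021, Mar 15 2021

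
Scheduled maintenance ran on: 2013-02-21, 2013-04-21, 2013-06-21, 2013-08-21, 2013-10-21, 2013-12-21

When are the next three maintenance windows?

2014-02-21, 2014-04-21, 2014-06-21

Gaps: 59, 61, 61, 61, 61 days — not constant. Every event is on the 21st of the month.
Pattern: the 21st of every 2 months.
Next: February 2014 → 2014-02-21.
Next: April 2014 → 2014-04-21.
Next: June 2014 → 2014-06-21.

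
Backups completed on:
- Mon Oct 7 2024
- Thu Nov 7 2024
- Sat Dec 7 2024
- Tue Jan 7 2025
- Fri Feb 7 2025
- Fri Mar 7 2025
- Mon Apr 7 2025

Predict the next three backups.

Wed May 7 2025, Sat Jun 7 2025, Mon Jul 7 2025

The day-of-month is always 7 (31, 30, 31, 31, 28, 31 days between events).
So this recurs on the 7th of each month.
Next: May 2025 → Wed May 7 2025.
June 2025: Sat Jun 7 2025.
July 2025: Mon Jul 7 2025.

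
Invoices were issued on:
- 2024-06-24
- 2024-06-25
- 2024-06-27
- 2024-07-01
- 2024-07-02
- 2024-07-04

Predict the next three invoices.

2024-07-08, 2024-07-09, 2024-07-11

Every event lands on a Monday or Tuesday or Thursday (gaps cycle 1, 2, 4, 1, 2).
So the schedule is: every Monday, Tuesday and Thursday.
Next Monday: 2024-07-08.
Next Tuesday: 2024-07-09.
Next Thursday: 2024-07-11.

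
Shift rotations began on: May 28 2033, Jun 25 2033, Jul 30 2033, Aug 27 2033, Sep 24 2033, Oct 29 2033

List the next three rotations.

Nov 26 2033, Dec 31 2033, Jan 28 2034

These are Saturdays with 28, 35, 28, 28, 35-day gaps.
Each is the final Saturday of its month — Jul 30 2033 is past the 28th, so '4th Saturday' doesn't fit.
Last Saturday of November 2033: Nov 26 2033.
December 2033 ends with Saturday Dec 31 2033.
January 2034 ends with Saturday Jan 28 2034.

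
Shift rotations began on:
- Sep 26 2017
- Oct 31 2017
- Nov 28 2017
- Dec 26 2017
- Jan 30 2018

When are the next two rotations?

Feb 27 2018, Mar 27 2018

All Tuesdays; the gaps (35, 28, 28, 35) vary with month length.
This is the last Tuesday of each month.
Last Tuesday of February 2018: Feb 27 2018.
March 2018 ends with Tuesday Mar 27 2018.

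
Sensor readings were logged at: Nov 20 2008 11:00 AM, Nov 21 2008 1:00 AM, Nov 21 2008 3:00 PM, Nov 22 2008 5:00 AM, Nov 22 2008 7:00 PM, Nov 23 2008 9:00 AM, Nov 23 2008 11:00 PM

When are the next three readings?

Nov 24 2008 1:00 PM, Nov 25 2008 3:00 AM, Nov 25 2008 5:00 PM

The interval is a steady 14 hours (14, 14, 14, 14, 14, 14).
Nov 23 2008 11:00 PM + 14 h = Nov 24 2008 1:00 PM.
Nov 24 2008 1:00 PM + 14 h = Nov 25 2008 3:00 AM.
Nov 25 2008 3:00 AM + 14 h = Nov 25 2008 5:00 PM.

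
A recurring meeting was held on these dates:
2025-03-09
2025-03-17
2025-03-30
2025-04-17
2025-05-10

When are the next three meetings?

Gaps: 8, 13, 18, 23 days — each gap is 5 larger than the previous one.
Next gap: 28 days. 2025-05-10 + 28 days = 2025-06-07.
Next gap: 33 days. 2025-06-07 + 33 days = 2025-07-10.
Next gap: 38 days. 2025-07-10 + 38 days = 2025-08-17.

2025-06-07, 2025-07-10, 2025-08-17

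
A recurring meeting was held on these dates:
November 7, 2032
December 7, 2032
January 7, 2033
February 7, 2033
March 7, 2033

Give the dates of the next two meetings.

The day-of-month is always 7 (30, 31, 31, 28 days between events).
So this recurs on the 7th of each month.
April 2033: April 7, 2033.
May 2033: May 7, 2033.

April 7, 2033; May 7, 2033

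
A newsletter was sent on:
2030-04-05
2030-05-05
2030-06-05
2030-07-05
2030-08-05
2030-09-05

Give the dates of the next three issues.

Each date is the 5th; the gaps (30, 31, 30, 31, 31) track the month lengths.
The rule is the 5th of each month.
Next: October 2030 → 2030-10-05.
November 2030: 2030-11-05.
December 2030: 2030-12-05.

2030-10-05, 2030-11-05, 2030-12-05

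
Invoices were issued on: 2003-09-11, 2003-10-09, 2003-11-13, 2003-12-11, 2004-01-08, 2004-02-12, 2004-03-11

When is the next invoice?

2004-04-08

These are Thursdays at 28- or 35-day spacing (28, 35, 28, 28, 35, 28).
The pattern: 2nd Thursday of the month.
April 2004 — 2nd Thursday is 2004-04-08.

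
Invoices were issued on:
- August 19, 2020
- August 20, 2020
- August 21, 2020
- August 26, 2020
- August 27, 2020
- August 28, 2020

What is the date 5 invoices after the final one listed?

September 10, 2020

The gap pattern 1, 1, 5, 1, 1 repeats every 3 events.
These are the Wednesdays, Thursdays and Fridays of each week.
The following Wednesday is September 2, 2020.
The following Thursday is September 3, 2020.
The following Friday is September 4, 2020.
Next Wednesday: September 9, 2020.
The following Thursday is September 10, 2020.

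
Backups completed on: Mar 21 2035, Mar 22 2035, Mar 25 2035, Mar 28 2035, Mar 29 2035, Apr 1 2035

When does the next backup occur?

Apr 4 2035

Every event lands on a Wednesday or Thursday or Sunday (gaps cycle 1, 3, 3, 1, 3).
So the schedule is: every Wednesday, Thursday and Sunday.
The following Wednesday is Apr 4 2035.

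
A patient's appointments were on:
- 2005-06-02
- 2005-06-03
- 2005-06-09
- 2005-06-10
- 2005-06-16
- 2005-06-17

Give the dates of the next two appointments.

Every event lands on a Thursday or Friday (gaps cycle 1, 6, 1, 6, 1).
So the schedule is: every Thursday and Friday.
The following Thursday is 2005-06-23.
The following Friday is 2005-06-24.

2005-06-23, 2005-06-24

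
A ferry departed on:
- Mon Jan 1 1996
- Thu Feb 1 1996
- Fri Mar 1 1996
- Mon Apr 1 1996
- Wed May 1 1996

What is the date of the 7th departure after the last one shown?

The day-of-month is always 1 (31, 29, 31, 30 days between events).
So this recurs on the 1st of each month.
June 1996: Sat Jun 1 1996.
July 1996: Mon Jul 1 1996.
August 1996: Thu Aug 1 1996.
Next: September 1996 → Sun Sep 1 1996.
Next: October 1996 → Tue Oct 1 1996.
November 1996: Fri Nov 1 1996.
Next: December 1996 → Sun Dec 1 1996.

Sun Dec 1 1996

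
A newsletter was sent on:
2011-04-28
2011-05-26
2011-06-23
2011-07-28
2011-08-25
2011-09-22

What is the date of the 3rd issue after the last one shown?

These are Thursdays at 28- or 35-day spacing (28, 28, 35, 28, 28).
The pattern: 4th Thursday of the month.
4th Thursday of October 2011: 2011-10-27.
4th Thursday of November 2011: 2011-11-24.
4th Thursday of December 2011: 2011-12-22.

2011-12-22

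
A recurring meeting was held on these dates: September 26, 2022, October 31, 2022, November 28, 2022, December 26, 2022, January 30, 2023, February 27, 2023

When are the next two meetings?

Every date is a Monday; gaps 35, 28, 28, 35, 28 days.
Each is the last Monday of its month (at least one falls on the 29th or later, ruling out '4th Monday').
March 2023 ends with Monday March 27, 2023.
April 2023 ends with Monday April 24, 2023.

March 27, 2023; April 24, 2023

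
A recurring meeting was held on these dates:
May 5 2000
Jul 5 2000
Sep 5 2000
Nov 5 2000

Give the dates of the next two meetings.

Jan 5 2001, Mar 5 2001

The day-of-month is always 5 (61, 62, 61 days between events).
So this recurs on the 5th of every 2 months.
Next: January 2001 → Jan 5 2001.
Next: March 2001 → Mar 5 2001.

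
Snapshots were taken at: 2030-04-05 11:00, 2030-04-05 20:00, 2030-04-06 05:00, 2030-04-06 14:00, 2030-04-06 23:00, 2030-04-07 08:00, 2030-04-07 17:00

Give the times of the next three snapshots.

The interval is a steady 9 hours (9, 9, 9, 9, 9, 9).
2030-04-07 17:00 + 9 h = 2030-04-08 02:00.
2030-04-08 02:00 + 9 h = 2030-04-08 11:00.
2030-04-08 11:00 + 9 h = 2030-04-08 20:00.

2030-04-08 02:00, 2030-04-08 11:00, 2030-04-08 20:00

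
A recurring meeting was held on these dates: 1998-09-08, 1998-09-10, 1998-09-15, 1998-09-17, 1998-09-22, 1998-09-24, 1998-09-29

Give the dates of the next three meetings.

1998-10-01, 1998-10-06, 1998-10-08

Every event lands on a Tuesday or Thursday (gaps cycle 2, 5, 2, 5, 2, 5).
So the schedule is: every Tuesday and Thursday.
Next Thursday: 1998-10-01.
Next Tuesday: 1998-10-06.
The following Thursday is 1998-10-08.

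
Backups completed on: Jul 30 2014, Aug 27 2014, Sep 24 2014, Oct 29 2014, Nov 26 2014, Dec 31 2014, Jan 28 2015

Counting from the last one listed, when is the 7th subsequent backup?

Aug 26 2015

All Wednesdays; the gaps (28, 28, 35, 28, 35, 28) vary with month length.
This is the last Wednesday of each month.
February 2015 ends with Wednesday Feb 25 2015.
Last Wednesday of March 2015: Mar 25 2015.
April 2015 ends with Wednesday Apr 29 2015.
Last Wednesday of May 2015: May 27 2015.
Last Wednesday of June 2015: Jun 24 2015.
Last Wednesday of July 2015: Jul 29 2015.
Last Wednesday of August 2015: Aug 26 2015.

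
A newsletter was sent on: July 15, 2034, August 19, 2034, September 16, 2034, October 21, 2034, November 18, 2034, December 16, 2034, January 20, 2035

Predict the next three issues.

These are Saturdays at 28- or 35-day spacing (35, 28, 35, 28, 28, 35).
The pattern: 3rd Saturday of the month.
3rd Saturday of February 2035: February 17, 2035.
March 2035 — 3rd Saturday is March 17, 2035.
April 2035 — 3rd Saturday is April 21, 2035.

February 17, 2035; March 17, 2035; April 21, 2035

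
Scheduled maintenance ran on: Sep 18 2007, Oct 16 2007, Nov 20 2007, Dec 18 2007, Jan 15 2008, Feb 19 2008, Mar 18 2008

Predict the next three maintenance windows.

Gaps: 28, 35, 28, 28, 35, 28 days — a mix of 28 and 35. Every date is a Tuesday.
Each is the 3rd Tuesday of its month.
3rd Tuesday of April 2008: Apr 15 2008.
3rd Tuesday of May 2008: May 20 2008.
3rd Tuesday of June 2008: Jun 17 2008.

Apr 15 2008, May 20 2008, Jun 17 2008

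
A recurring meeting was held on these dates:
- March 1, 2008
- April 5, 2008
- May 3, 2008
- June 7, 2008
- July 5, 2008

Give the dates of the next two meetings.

August 2, 2008; September 6, 2008

All dates are Saturdays, 35, 28, 35, 28 days apart.
Specifically, the 1st Saturday of each month.
August 2008 — 1st Saturday is August 2, 2008.
1st Saturday of September 2008: September 6, 2008.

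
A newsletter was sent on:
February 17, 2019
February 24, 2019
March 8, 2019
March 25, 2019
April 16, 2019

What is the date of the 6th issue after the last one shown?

December 9, 2019

Gaps: 7, 12, 17, 22 days — each gap is 5 larger than the previous one.
Next gap: 27 days. April 16, 2019 + 27 days = May 13, 2019.
Next gap: 32 days. May 13, 2019 + 32 days = June 14, 2019.
Next gap: 37 days. June 14, 2019 + 37 days = July 21, 2019.
Next gap: 42 days. July 21, 2019 + 42 days = September 1, 2019.
Next gap: 47 days. September 1, 2019 + 47 days = October 18, 2019.
Next gap: 52 days. October 18, 2019 + 52 days = December 9, 2019.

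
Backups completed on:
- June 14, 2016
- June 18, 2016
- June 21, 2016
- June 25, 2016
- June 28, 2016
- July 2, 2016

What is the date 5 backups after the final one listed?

The gap pattern 4, 3, 4, 3, 4 repeats every 2 events.
These are the Tuesdays and Saturdays of each week.
Next Tuesday: July 5, 2016.
The following Saturday is July 9, 2016.
The following Tuesday is July 12, 2016.
Next Saturday: July 16, 2016.
The following Tuesday is July 19, 2016.

July 19, 2016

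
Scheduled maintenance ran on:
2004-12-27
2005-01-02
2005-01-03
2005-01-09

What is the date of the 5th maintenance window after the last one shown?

The gap pattern 6, 1, 6 repeats every 2 events.
These are the Mondays and Sundays of each week.
The following Monday is 2005-01-10.
The following Sunday is 2005-01-16.
The following Monday is 2005-01-17.
The following Sunday is 2005-01-23.
The following Monday is 2005-01-24.

2005-01-24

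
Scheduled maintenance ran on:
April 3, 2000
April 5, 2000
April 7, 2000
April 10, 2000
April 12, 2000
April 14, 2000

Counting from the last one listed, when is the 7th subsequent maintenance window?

May 1, 2000

The gap pattern 2, 2, 3, 2, 2 repeats every 3 events.
These are the Mondays, Wednesdays and Fridays of each week.
Next Monday: April 17, 2000.
The following Wednesday is April 19, 2000.
The following Friday is April 21, 2000.
Next Monday: April 24, 2000.
The following Wednesday is April 26, 2000.
The following Friday is April 28, 2000.
The following Monday is May 1, 2000.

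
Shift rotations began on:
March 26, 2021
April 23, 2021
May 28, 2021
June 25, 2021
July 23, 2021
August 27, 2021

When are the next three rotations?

September 24, 2021; October 22, 2021; November 26, 2021

Gaps: 28, 35, 28, 28, 35 days — a mix of 28 and 35. Every date is a Friday.
Each is the 4th Friday of its month.
September 2021 — 4th Friday is September 24, 2021.
4th Friday of October 2021: October 22, 2021.
November 2021 — 4th Friday is November 26, 2021.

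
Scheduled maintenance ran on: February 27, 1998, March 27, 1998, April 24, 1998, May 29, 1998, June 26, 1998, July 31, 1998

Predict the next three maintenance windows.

August 28, 1998; September 25, 1998; October 30, 1998

Every date is a Friday; gaps 28, 28, 35, 28, 35 days.
Each is the last Friday of its month (at least one falls on the 29th or later, ruling out '4th Friday').
August 1998 ends with Friday August 28, 1998.
September 1998 ends with Friday September 25, 1998.
Last Friday of October 1998: October 30, 1998.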